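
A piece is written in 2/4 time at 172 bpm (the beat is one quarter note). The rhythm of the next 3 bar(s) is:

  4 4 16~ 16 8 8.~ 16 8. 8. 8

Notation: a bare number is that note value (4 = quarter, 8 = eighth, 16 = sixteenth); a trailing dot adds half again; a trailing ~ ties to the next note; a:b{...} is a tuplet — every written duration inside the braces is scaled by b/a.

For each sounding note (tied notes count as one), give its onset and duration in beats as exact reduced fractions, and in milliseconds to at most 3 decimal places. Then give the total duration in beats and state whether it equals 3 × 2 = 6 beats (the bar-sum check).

1) 0.0ms=0b +348.837ms=1b
2) 348.837ms=1b +348.837ms=1b
3) 697.674ms=2b +174.419ms=1/2b
4) 872.093ms=5/2b +174.419ms=1/2b
5) 1046.512ms=3b +348.837ms=1b
6) 1395.349ms=4b +261.628ms=3/4b
7) 1656.977ms=19/4b +261.628ms=3/4b
8) 1918.605ms=11/2b +174.419ms=1/2b
Σ=6b of 6 (172bpm 2/4) — PASS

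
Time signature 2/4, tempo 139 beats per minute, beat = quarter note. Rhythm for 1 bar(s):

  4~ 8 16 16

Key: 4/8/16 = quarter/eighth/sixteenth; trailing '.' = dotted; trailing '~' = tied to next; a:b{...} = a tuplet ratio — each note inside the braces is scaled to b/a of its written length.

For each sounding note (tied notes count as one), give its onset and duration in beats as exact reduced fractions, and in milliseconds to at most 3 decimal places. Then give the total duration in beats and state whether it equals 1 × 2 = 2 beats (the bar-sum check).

1) 0.0ms=0b +647.482ms=3/2b
2) 647.482ms=3/2b +107.914ms=1/4b
3) 755.396ms=7/4b +107.914ms=1/4b
Σ=2b of 2 (139bpm 2/4) — PASS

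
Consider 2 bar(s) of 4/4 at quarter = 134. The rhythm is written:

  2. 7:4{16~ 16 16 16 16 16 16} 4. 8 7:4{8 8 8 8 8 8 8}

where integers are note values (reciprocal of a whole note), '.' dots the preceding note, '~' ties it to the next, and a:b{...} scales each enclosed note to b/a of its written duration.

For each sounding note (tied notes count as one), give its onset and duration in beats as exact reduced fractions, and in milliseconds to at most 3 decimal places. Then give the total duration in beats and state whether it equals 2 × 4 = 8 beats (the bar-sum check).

1) 0.0ms=0b +1343.284ms=3b
2) 1343.284ms=3b +127.932ms=2/7b
3) 1471.215ms=23/7b +63.966ms=1/7b
4) 1535.181ms=24/7b +63.966ms=1/7b
5) 1599.147ms=25/7b +63.966ms=1/7b
6) 1663.113ms=26/7b +63.966ms=1/7b
7) 1727.079ms=27/7b +63.966ms=1/7b
8) 1791.045ms=4b +671.642ms=3/2b
9) 2462.687ms=11/2b +223.881ms=1/2b
10) 2686.567ms=6b +127.932ms=2/7b
11) 2814.499ms=44/7b +127.932ms=2/7b
12) 2942.431ms=46/7b +127.932ms=2/7b
13) 3070.362ms=48/7b +127.932ms=2/7b
14) 3198.294ms=50/7b +127.932ms=2/7b
15) 3326.226ms=52/7b +127.932ms=2/7b
16) 3454.158ms=54/7b +127.932ms=2/7b
Σ=8b of 8 (134bpm 4/4) — PASS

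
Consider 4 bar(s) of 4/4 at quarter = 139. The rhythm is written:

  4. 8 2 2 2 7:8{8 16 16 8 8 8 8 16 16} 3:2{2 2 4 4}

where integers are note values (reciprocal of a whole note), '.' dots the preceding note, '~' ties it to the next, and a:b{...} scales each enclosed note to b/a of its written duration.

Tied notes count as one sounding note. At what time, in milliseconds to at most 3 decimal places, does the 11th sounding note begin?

1. 0.0ms @ 0 + 647.482ms (3/2)
2. 647.482ms @ 3/2 + 215.827ms (1/2)
3. 863.309ms @ 2 + 863.309ms (2)
4. 1726.619ms @ 4 + 863.309ms (2)
5. 2589.928ms @ 6 + 863.309ms (2)
6. 3453.237ms @ 8 + 246.66ms (4/7)
7. 3699.897ms @ 60/7 + 123.33ms (2/7)
8. 3823.227ms @ 62/7 + 123.33ms (2/7)
9. 3946.557ms @ 64/7 + 246.66ms (4/7)
10. 4193.217ms @ 68/7 + 246.66ms (4/7)
11. 4439.877ms @ 72/7 + 246.66ms (4/7)
12. 4686.536ms @ 76/7 + 246.66ms (4/7)
13. 4933.196ms @ 80/7 + 123.33ms (2/7)
14. 5056.526ms @ 82/7 + 123.33ms (2/7)
15. 5179.856ms @ 12 + 575.54ms (4/3)
16. 5755.396ms @ 40/3 + 575.54ms (4/3)
17. 6330.935ms @ 44/3 + 287.77ms (2/3)
18. 6618.705ms @ 46/3 + 287.77ms (2/3)

note 11 onset = 72/7b = 4439.877ms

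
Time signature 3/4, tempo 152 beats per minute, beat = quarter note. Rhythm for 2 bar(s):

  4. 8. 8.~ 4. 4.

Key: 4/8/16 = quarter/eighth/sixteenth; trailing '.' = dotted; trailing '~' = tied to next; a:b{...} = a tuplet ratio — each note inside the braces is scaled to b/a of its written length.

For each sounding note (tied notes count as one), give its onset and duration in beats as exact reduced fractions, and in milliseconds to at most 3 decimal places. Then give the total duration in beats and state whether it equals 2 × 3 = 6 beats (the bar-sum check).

1) 0.0ms=0b +592.105ms=3/2b
2) 592.105ms=3/2b +296.053ms=3/4b
3) 888.158ms=9/4b +888.158ms=9/4b
4) 1776.316ms=9/2b +592.105ms=3/2b
Σ=6b of 6 (152bpm 3/4) — PASS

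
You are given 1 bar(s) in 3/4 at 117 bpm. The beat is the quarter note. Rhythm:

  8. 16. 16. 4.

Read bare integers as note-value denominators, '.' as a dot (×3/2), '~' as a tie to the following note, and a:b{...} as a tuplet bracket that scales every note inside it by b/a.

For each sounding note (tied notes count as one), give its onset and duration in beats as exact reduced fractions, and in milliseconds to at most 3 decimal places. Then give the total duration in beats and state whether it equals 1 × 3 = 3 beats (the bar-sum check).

1) 0.0ms=0b +384.615ms=3/4b
2) 384.615ms=3/4b +192.308ms=3/8b
3) 576.923ms=9/8b +192.308ms=3/8b
4) 769.231ms=3/2b +769.231ms=3/2b
Σ=3b of 3 (117bpm 3/4) — PASS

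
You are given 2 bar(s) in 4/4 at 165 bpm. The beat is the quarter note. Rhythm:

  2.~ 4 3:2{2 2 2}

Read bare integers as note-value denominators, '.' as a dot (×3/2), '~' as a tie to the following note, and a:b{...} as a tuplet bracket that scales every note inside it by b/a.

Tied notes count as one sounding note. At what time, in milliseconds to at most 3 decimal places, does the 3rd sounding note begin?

1. 0.0ms @ 0 + 1454.545ms (4)
2. 1454.545ms @ 4 + 484.848ms (4/3)
3. 1939.394ms @ 16/3 + 484.848ms (4/3)
4. 2424.242ms @ 20/3 + 484.848ms (4/3)

note 3 onset = 16/3b = 1939.394ms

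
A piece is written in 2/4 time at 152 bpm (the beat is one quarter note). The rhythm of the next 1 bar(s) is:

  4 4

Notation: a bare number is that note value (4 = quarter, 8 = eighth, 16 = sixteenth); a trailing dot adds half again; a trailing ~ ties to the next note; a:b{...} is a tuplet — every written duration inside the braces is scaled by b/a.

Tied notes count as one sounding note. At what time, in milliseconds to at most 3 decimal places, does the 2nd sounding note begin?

note 2 onset = 1b = 394.737ms

1. 0.0ms @ 0 + 394.737ms (1)
2. 394.737ms @ 1 + 394.737ms (1)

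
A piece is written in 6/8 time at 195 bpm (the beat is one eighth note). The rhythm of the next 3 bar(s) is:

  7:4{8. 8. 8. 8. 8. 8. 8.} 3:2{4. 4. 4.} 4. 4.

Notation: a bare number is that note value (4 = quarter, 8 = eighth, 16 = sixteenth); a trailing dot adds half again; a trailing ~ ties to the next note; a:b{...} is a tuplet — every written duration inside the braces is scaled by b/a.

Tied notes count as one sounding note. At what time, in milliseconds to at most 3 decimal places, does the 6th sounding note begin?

note 6 onset = 30/7b = 1318.681ms

1. 0.0ms @ 0 + 263.736ms (6/7)
2. 263.736ms @ 6/7 + 263.736ms (6/7)
3. 527.473ms @ 12/7 + 263.736ms (6/7)
4. 791.209ms @ 18/7 + 263.736ms (6/7)
5. 1054.945ms @ 24/7 + 263.736ms (6/7)
6. 1318.681ms @ 30/7 + 263.736ms (6/7)
7. 1582.418ms @ 36/7 + 263.736ms (6/7)
8. 1846.154ms @ 6 + 615.385ms (2)
9. 2461.538ms @ 8 + 615.385ms (2)
10. 3076.923ms @ 10 + 615.385ms (2)
11. 3692.308ms @ 12 + 923.077ms (3)
12. 4615.385ms @ 15 + 923.077ms (3)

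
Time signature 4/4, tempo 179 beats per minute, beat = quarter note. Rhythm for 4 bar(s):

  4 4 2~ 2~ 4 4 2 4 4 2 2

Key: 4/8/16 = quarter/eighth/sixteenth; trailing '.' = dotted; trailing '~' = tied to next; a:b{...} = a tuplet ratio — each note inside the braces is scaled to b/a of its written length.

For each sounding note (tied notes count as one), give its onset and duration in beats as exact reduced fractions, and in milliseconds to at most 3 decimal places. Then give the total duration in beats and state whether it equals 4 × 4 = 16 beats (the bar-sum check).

1) 0.0ms=0b +335.196ms=1b
2) 335.196ms=1b +335.196ms=1b
3) 670.391ms=2b +1675.978ms=5b
4) 2346.369ms=7b +335.196ms=1b
5) 2681.564ms=8b +670.391ms=2b
6) 3351.955ms=10b +335.196ms=1b
7) 3687.151ms=11b +335.196ms=1b
8) 4022.346ms=12b +670.391ms=2b
9) 4692.737ms=14b +670.391ms=2b
Σ=16b of 16 (179bpm 4/4) — PASS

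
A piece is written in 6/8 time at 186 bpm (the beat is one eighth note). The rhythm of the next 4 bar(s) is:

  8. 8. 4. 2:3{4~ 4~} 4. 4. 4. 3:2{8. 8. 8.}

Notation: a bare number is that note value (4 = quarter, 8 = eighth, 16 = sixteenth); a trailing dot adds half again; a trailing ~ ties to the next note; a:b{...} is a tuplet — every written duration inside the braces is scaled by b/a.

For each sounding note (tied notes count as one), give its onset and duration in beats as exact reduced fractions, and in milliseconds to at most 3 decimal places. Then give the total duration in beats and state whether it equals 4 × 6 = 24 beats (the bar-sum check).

1) 0.0ms=0b +483.871ms=3/2b
2) 483.871ms=3/2b +483.871ms=3/2b
3) 967.742ms=3b +967.742ms=3b
4) 1935.484ms=6b +2903.226ms=9b
5) 4838.71ms=15b +967.742ms=3b
6) 5806.452ms=18b +967.742ms=3b
7) 6774.194ms=21b +322.581ms=1b
8) 7096.774ms=22b +322.581ms=1b
9) 7419.355ms=23b +322.581ms=1b
Σ=24b of 24 (186bpm 6/8) — PASS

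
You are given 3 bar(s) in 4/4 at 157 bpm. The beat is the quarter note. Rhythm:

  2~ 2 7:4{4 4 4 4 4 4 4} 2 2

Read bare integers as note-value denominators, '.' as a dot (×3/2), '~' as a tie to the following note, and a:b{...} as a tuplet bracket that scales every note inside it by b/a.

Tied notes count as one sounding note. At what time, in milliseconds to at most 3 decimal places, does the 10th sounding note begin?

1. 0.0ms @ 0 + 1528.662ms (4)
2. 1528.662ms @ 4 + 218.38ms (4/7)
3. 1747.043ms @ 32/7 + 218.38ms (4/7)
4. 1965.423ms @ 36/7 + 218.38ms (4/7)
5. 2183.803ms @ 40/7 + 218.38ms (4/7)
6. 2402.184ms @ 44/7 + 218.38ms (4/7)
7. 2620.564ms @ 48/7 + 218.38ms (4/7)
8. 2838.944ms @ 52/7 + 218.38ms (4/7)
9. 3057.325ms @ 8 + 764.331ms (2)
10. 3821.656ms @ 10 + 764.331ms (2)

note 10 onset = 10b = 3821.656ms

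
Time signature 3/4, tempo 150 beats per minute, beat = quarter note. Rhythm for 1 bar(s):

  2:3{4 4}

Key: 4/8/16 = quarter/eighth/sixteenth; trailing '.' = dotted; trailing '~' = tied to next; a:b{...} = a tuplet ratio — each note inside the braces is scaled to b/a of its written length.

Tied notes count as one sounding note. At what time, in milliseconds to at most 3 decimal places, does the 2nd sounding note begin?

note 2 onset = 3/2b = 600.0ms

1. 0.0ms @ 0 + 600.0ms (3/2)
2. 600.0ms @ 3/2 + 600.0ms (3/2)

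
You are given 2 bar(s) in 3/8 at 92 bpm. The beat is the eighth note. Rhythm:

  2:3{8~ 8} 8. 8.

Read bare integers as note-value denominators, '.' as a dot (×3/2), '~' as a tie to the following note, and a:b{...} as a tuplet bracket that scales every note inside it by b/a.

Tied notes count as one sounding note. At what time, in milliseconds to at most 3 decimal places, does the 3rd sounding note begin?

note 3 onset = 9/2b = 2934.783ms

1. 0.0ms @ 0 + 1956.522ms (3)
2. 1956.522ms @ 3 + 978.261ms (3/2)
3. 2934.783ms @ 9/2 + 978.261ms (3/2)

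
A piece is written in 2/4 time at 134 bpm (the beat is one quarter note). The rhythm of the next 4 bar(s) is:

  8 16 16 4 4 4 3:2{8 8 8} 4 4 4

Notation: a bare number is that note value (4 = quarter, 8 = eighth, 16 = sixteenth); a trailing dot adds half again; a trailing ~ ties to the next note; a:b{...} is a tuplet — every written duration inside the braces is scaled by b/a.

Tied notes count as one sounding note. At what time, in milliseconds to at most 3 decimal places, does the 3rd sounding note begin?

1. 0.0ms @ 0 + 223.881ms (1/2)
2. 223.881ms @ 1/2 + 111.94ms (1/4)
3. 335.821ms @ 3/4 + 111.94ms (1/4)
4. 447.761ms @ 1 + 447.761ms (1)
5. 895.522ms @ 2 + 447.761ms (1)
6. 1343.284ms @ 3 + 447.761ms (1)
7. 1791.045ms @ 4 + 149.254ms (1/3)
8. 1940.299ms @ 13/3 + 149.254ms (1/3)
9. 2089.552ms @ 14/3 + 149.254ms (1/3)
10. 2238.806ms @ 5 + 447.761ms (1)
11. 2686.567ms @ 6 + 447.761ms (1)
12. 3134.328ms @ 7 + 447.761ms (1)

note 3 onset = 3/4b = 335.821ms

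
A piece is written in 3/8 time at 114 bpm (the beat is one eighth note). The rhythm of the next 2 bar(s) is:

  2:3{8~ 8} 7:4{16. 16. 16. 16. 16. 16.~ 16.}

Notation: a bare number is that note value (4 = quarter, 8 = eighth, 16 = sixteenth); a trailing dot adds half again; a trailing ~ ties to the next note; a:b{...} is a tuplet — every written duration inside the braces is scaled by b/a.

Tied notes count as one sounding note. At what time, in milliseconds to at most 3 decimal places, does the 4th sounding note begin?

note 4 onset = 27/7b = 2030.075ms

1. 0.0ms @ 0 + 1578.947ms (3)
2. 1578.947ms @ 3 + 225.564ms (3/7)
3. 1804.511ms @ 24/7 + 225.564ms (3/7)
4. 2030.075ms @ 27/7 + 225.564ms (3/7)
5. 2255.639ms @ 30/7 + 225.564ms (3/7)
6. 2481.203ms @ 33/7 + 225.564ms (3/7)
7. 2706.767ms @ 36/7 + 451.128ms (6/7)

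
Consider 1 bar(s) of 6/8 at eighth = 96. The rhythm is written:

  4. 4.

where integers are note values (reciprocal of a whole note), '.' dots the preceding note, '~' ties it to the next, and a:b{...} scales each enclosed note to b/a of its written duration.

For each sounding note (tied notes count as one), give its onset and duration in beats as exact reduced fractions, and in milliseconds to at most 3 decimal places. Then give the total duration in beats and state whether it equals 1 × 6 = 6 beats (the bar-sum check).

1) 0.0ms=0b +1875.0ms=3b
2) 1875.0ms=3b +1875.0ms=3b
Σ=6b of 6 (96bpm 6/8) — PASS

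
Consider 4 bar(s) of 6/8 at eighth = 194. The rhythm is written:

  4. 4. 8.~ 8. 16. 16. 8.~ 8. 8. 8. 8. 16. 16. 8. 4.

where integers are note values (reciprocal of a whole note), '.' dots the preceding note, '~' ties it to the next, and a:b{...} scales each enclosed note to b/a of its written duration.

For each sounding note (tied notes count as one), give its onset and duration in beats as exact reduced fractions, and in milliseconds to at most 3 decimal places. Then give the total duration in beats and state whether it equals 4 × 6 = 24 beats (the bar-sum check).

1) 0.0ms=0b +927.835ms=3b
2) 927.835ms=3b +927.835ms=3b
3) 1855.67ms=6b +927.835ms=3b
4) 2783.505ms=9b +231.959ms=3/4b
5) 3015.464ms=39/4b +231.959ms=3/4b
6) 3247.423ms=21/2b +927.835ms=3b
7) 4175.258ms=27/2b +463.918ms=3/2b
8) 4639.175ms=15b +463.918ms=3/2b
9) 5103.093ms=33/2b +463.918ms=3/2b
10) 5567.01ms=18b +231.959ms=3/4b
11) 5798.969ms=75/4b +231.959ms=3/4b
12) 6030.928ms=39/2b +463.918ms=3/2b
13) 6494.845ms=21b +927.835ms=3b
Σ=24b of 24 (194bpm 6/8) — PASS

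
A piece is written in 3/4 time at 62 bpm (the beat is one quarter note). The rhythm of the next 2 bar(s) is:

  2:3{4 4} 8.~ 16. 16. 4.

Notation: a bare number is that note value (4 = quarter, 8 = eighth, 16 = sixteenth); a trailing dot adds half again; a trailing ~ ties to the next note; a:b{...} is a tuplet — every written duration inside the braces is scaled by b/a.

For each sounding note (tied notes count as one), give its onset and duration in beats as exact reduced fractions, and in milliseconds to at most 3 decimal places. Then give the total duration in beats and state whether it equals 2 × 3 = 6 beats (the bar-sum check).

1) 0.0ms=0b +1451.613ms=3/2b
2) 1451.613ms=3/2b +1451.613ms=3/2b
3) 2903.226ms=3b +1088.71ms=9/8b
4) 3991.935ms=33/8b +362.903ms=3/8b
5) 4354.839ms=9/2b +1451.613ms=3/2b
Σ=6b of 6 (62bpm 3/4) — PASS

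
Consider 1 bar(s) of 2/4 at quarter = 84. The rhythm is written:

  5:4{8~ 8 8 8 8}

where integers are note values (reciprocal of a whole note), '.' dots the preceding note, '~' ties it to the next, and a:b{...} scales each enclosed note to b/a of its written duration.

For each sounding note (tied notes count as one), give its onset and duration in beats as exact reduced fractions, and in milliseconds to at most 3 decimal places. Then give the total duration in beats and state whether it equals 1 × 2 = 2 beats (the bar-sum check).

1) 0.0ms=0b +571.429ms=4/5b
2) 571.429ms=4/5b +285.714ms=2/5b
3) 857.143ms=6/5b +285.714ms=2/5b
4) 1142.857ms=8/5b +285.714ms=2/5b
Σ=2b of 2 (84bpm 2/4) — PASS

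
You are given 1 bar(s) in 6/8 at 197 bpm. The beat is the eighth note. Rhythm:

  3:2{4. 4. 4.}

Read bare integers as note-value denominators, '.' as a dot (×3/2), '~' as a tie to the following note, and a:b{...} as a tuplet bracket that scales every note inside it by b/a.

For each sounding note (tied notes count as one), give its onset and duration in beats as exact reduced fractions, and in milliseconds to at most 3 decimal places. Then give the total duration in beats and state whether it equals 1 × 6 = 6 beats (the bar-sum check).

1) 0.0ms=0b +609.137ms=2b
2) 609.137ms=2b +609.137ms=2b
3) 1218.274ms=4b +609.137ms=2b
Σ=6b of 6 (197bpm 6/8) — PASS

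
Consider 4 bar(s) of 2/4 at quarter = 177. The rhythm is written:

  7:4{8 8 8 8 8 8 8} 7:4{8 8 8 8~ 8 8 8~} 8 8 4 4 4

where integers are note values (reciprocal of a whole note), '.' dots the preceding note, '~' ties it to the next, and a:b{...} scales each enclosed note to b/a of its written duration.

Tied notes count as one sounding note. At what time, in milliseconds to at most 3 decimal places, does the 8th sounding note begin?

1. 0.0ms @ 0 + 96.852ms (2/7)
2. 96.852ms @ 2/7 + 96.852ms (2/7)
3. 193.705ms @ 4/7 + 96.852ms (2/7)
4. 290.557ms @ 6/7 + 96.852ms (2/7)
5. 387.409ms @ 8/7 + 96.852ms (2/7)
6. 484.262ms @ 10/7 + 96.852ms (2/7)
7. 581.114ms @ 12/7 + 96.852ms (2/7)
8. 677.966ms @ 2 + 96.852ms (2/7)
9. 774.818ms @ 16/7 + 96.852ms (2/7)
10. 871.671ms @ 18/7 + 96.852ms (2/7)
11. 968.523ms @ 20/7 + 193.705ms (4/7)
12. 1162.228ms @ 24/7 + 96.852ms (2/7)
13. 1259.08ms @ 26/7 + 266.344ms (11/14)
14. 1525.424ms @ 9/2 + 169.492ms (1/2)
15. 1694.915ms @ 5 + 338.983ms (1)
16. 2033.898ms @ 6 + 338.983ms (1)
17. 2372.881ms @ 7 + 338.983ms (1)

note 8 onset = 2b = 677.966ms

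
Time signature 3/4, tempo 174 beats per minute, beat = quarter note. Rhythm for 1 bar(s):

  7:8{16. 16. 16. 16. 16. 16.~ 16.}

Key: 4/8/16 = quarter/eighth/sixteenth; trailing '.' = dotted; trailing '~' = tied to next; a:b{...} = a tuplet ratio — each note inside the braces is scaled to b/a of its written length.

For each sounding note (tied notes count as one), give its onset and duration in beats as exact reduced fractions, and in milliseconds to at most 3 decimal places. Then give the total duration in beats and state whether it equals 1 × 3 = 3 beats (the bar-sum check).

1) 0.0ms=0b +147.783ms=3/7b
2) 147.783ms=3/7b +147.783ms=3/7b
3) 295.567ms=6/7b +147.783ms=3/7b
4) 443.35ms=9/7b +147.783ms=3/7b
5) 591.133ms=12/7b +147.783ms=3/7b
6) 738.916ms=15/7b +295.567ms=6/7b
Σ=3b of 3 (174bpm 3/4) — PASS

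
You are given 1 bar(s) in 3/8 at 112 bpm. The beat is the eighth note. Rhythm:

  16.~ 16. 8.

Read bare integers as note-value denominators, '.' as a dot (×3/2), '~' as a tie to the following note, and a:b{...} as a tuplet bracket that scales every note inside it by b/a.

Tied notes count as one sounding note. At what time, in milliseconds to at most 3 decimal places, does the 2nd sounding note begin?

1. 0.0ms @ 0 + 803.571ms (3/2)
2. 803.571ms @ 3/2 + 803.571ms (3/2)

note 2 onset = 3/2b = 803.571ms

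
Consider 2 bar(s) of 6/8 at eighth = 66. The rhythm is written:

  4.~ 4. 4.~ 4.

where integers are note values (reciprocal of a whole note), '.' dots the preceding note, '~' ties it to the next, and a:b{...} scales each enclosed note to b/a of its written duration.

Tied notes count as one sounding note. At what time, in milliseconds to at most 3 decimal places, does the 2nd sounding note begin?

1. 0.0ms @ 0 + 5454.545ms (6)
2. 5454.545ms @ 6 + 5454.545ms (6)

note 2 onset = 6b = 5454.545ms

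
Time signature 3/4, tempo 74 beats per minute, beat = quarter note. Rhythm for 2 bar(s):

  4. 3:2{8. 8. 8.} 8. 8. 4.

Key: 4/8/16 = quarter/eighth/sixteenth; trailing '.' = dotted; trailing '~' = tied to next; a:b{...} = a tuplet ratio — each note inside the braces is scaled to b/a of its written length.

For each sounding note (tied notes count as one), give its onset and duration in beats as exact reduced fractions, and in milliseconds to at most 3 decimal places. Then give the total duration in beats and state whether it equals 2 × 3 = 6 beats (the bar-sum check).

1) 0.0ms=0b +1216.216ms=3/2b
2) 1216.216ms=3/2b +405.405ms=1/2b
3) 1621.622ms=2b +405.405ms=1/2b
4) 2027.027ms=5/2b +405.405ms=1/2b
5) 2432.432ms=3b +608.108ms=3/4b
6) 3040.541ms=15/4b +608.108ms=3/4b
7) 3648.649ms=9/2b +1216.216ms=3/2b
Σ=6b of 6 (74bpm 3/4) — PASS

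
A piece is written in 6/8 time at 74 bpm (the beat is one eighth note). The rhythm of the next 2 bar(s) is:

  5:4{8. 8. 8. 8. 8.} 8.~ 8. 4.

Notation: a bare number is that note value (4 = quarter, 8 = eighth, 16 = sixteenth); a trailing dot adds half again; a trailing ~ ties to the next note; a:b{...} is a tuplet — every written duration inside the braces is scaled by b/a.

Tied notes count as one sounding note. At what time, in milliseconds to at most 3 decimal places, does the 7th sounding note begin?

note 7 onset = 9b = 7297.297ms

1. 0.0ms @ 0 + 972.973ms (6/5)
2. 972.973ms @ 6/5 + 972.973ms (6/5)
3. 1945.946ms @ 12/5 + 972.973ms (6/5)
4. 2918.919ms @ 18/5 + 972.973ms (6/5)
5. 3891.892ms @ 24/5 + 972.973ms (6/5)
6. 4864.865ms @ 6 + 2432.432ms (3)
7. 7297.297ms @ 9 + 2432.432ms (3)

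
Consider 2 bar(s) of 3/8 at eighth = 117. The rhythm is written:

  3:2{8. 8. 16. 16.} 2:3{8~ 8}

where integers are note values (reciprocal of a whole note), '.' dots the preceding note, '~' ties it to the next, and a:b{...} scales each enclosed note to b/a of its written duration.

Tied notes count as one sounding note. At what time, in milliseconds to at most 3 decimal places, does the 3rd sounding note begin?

note 3 onset = 2b = 1025.641ms

1. 0.0ms @ 0 + 512.821ms (1)
2. 512.821ms @ 1 + 512.821ms (1)
3. 1025.641ms @ 2 + 256.41ms (1/2)
4. 1282.051ms @ 5/2 + 256.41ms (1/2)
5. 1538.462ms @ 3 + 1538.462ms (3)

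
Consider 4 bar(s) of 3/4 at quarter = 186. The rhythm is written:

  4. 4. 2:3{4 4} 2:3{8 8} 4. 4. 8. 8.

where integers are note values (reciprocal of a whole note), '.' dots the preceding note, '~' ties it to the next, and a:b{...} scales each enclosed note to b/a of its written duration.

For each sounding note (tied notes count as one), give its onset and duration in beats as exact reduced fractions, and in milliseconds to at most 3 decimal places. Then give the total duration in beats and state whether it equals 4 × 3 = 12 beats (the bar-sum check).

1) 0.0ms=0b +483.871ms=3/2b
2) 483.871ms=3/2b +483.871ms=3/2b
3) 967.742ms=3b +483.871ms=3/2b
4) 1451.613ms=9/2b +483.871ms=3/2b
5) 1935.484ms=6b +241.935ms=3/4b
6) 2177.419ms=27/4b +241.935ms=3/4b
7) 2419.355ms=15/2b +483.871ms=3/2b
8) 2903.226ms=9b +483.871ms=3/2b
9) 3387.097ms=21/2b +241.935ms=3/4b
10) 3629.032ms=45/4b +241.935ms=3/4b
Σ=12b of 12 (186bpm 3/4) — PASS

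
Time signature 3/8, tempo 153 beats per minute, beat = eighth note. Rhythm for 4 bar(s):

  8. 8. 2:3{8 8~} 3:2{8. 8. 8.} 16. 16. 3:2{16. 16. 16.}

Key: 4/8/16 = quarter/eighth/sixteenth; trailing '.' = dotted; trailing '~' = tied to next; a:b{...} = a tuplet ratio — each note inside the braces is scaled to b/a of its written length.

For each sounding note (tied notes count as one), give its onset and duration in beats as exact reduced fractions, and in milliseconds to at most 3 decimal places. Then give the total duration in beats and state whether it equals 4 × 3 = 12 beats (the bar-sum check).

1) 0.0ms=0b +588.235ms=3/2b
2) 588.235ms=3/2b +588.235ms=3/2b
3) 1176.471ms=3b +588.235ms=3/2b
4) 1764.706ms=9/2b +980.392ms=5/2b
5) 2745.098ms=7b +392.157ms=1b
6) 3137.255ms=8b +392.157ms=1b
7) 3529.412ms=9b +294.118ms=3/4b
8) 3823.529ms=39/4b +294.118ms=3/4b
9) 4117.647ms=21/2b +196.078ms=1/2b
10) 4313.725ms=11b +196.078ms=1/2b
11) 4509.804ms=23/2b +196.078ms=1/2b
Σ=12b of 12 (153bpm 3/8) — PASS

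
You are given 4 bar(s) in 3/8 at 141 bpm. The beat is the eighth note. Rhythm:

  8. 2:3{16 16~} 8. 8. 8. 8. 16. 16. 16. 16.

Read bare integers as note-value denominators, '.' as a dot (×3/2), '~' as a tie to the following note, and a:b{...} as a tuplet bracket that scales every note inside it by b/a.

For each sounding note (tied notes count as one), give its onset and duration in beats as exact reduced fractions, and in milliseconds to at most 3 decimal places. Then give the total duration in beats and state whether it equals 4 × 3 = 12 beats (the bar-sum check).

1) 0.0ms=0b +638.298ms=3/2b
2) 638.298ms=3/2b +319.149ms=3/4b
3) 957.447ms=9/4b +957.447ms=9/4b
4) 1914.894ms=9/2b +638.298ms=3/2b
5) 2553.191ms=6b +638.298ms=3/2b
6) 3191.489ms=15/2b +638.298ms=3/2b
7) 3829.787ms=9b +319.149ms=3/4b
8) 4148.936ms=39/4b +319.149ms=3/4b
9) 4468.085ms=21/2b +319.149ms=3/4b
10) 4787.234ms=45/4b +319.149ms=3/4b
Σ=12b of 12 (141bpm 3/8) — PASS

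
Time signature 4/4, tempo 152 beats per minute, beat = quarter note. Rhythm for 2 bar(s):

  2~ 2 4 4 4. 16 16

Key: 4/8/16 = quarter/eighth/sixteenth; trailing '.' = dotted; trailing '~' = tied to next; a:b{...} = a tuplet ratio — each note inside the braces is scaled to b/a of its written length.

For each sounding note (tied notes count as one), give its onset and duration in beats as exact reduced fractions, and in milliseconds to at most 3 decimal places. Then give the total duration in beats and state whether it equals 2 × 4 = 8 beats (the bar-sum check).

1) 0.0ms=0b +1578.947ms=4b
2) 1578.947ms=4b +394.737ms=1b
3) 1973.684ms=5b +394.737ms=1b
4) 2368.421ms=6b +592.105ms=3/2b
5) 2960.526ms=15/2b +98.684ms=1/4b
6) 3059.211ms=31/4b +98.684ms=1/4b
Σ=8b of 8 (152bpm 4/4) — PASS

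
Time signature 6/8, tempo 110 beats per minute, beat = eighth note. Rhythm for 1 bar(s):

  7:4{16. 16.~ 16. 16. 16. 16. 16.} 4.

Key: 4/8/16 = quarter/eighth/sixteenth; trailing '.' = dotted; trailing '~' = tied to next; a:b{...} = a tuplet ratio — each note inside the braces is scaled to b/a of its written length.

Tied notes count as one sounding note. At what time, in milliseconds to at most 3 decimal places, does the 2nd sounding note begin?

note 2 onset = 3/7b = 233.766ms

1. 0.0ms @ 0 + 233.766ms (3/7)
2. 233.766ms @ 3/7 + 467.532ms (6/7)
3. 701.299ms @ 9/7 + 233.766ms (3/7)
4. 935.065ms @ 12/7 + 233.766ms (3/7)
5. 1168.831ms @ 15/7 + 233.766ms (3/7)
6. 1402.597ms @ 18/7 + 233.766ms (3/7)
7. 1636.364ms @ 3 + 1636.364ms (3)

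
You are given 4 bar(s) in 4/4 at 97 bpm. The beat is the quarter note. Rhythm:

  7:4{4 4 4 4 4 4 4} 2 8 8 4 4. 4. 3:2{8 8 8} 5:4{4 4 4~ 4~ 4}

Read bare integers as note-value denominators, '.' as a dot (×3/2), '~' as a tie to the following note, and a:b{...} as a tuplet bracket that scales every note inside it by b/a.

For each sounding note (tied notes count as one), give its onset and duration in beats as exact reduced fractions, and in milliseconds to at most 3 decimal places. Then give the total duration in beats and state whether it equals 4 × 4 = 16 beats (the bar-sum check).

1) 0.0ms=0b +353.461ms=4/7b
2) 353.461ms=4/7b +353.461ms=4/7b
3) 706.922ms=8/7b +353.461ms=4/7b
4) 1060.383ms=12/7b +353.461ms=4/7b
5) 1413.844ms=16/7b +353.461ms=4/7b
6) 1767.305ms=20/7b +353.461ms=4/7b
7) 2120.766ms=24/7b +353.461ms=4/7b
8) 2474.227ms=4b +1237.113ms=2b
9) 3711.34ms=6b +309.278ms=1/2b
10) 4020.619ms=13/2b +309.278ms=1/2b
11) 4329.897ms=7b +618.557ms=1b
12) 4948.454ms=8b +927.835ms=3/2b
13) 5876.289ms=19/2b +927.835ms=3/2b
14) 6804.124ms=11b +206.186ms=1/3b
15) 7010.309ms=34/3b +206.186ms=1/3b
16) 7216.495ms=35/3b +206.186ms=1/3b
17) 7422.68ms=12b +494.845ms=4/5b
18) 7917.526ms=64/5b +494.845ms=4/5b
19) 8412.371ms=68/5b +1484.536ms=12/5b
Σ=16b of 16 (97bpm 4/4) — PASS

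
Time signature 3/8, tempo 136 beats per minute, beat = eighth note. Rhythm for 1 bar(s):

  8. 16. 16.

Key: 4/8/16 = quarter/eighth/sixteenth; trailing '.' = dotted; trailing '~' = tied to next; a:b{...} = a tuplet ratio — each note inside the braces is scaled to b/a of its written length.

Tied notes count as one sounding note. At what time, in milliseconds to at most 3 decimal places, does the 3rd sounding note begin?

1. 0.0ms @ 0 + 661.765ms (3/2)
2. 661.765ms @ 3/2 + 330.882ms (3/4)
3. 992.647ms @ 9/4 + 330.882ms (3/4)

note 3 onset = 9/4b = 992.647ms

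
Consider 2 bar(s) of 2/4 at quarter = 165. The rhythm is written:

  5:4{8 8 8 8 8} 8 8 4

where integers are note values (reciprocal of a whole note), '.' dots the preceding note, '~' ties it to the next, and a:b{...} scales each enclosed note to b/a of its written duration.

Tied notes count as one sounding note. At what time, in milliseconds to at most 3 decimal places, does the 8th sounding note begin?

note 8 onset = 3b = 1090.909ms

1. 0.0ms @ 0 + 145.455ms (2/5)
2. 145.455ms @ 2/5 + 145.455ms (2/5)
3. 290.909ms @ 4/5 + 145.455ms (2/5)
4. 436.364ms @ 6/5 + 145.455ms (2/5)
5. 581.818ms @ 8/5 + 145.455ms (2/5)
6. 727.273ms @ 2 + 181.818ms (1/2)
7. 909.091ms @ 5/2 + 181.818ms (1/2)
8. 1090.909ms @ 3 + 363.636ms (1)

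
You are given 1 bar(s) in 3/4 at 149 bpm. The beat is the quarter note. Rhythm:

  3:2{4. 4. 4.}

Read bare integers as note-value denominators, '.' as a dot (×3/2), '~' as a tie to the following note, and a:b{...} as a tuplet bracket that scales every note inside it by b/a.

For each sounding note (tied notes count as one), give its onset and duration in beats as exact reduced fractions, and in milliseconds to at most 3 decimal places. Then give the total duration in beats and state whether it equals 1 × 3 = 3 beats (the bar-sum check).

1) 0.0ms=0b +402.685ms=1b
2) 402.685ms=1b +402.685ms=1b
3) 805.369ms=2b +402.685ms=1b
Σ=3b of 3 (149bpm 3/4) — PASS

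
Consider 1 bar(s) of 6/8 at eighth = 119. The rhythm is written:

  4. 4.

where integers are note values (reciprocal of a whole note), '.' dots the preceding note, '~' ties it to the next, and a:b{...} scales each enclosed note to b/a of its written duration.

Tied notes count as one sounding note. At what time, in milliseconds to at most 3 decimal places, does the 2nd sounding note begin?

note 2 onset = 3b = 1512.605ms

1. 0.0ms @ 0 + 1512.605ms (3)
2. 1512.605ms @ 3 + 1512.605ms (3)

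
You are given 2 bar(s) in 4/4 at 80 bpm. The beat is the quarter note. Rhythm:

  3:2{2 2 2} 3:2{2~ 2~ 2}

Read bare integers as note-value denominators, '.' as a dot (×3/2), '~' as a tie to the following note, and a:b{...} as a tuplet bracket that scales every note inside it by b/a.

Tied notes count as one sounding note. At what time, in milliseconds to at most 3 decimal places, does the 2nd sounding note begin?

1. 0.0ms @ 0 + 1000.0ms (4/3)
2. 1000.0ms @ 4/3 + 1000.0ms (4/3)
3. 2000.0ms @ 8/3 + 1000.0ms (4/3)
4. 3000.0ms @ 4 + 3000.0ms (4)

note 2 onset = 4/3b = 1000.0ms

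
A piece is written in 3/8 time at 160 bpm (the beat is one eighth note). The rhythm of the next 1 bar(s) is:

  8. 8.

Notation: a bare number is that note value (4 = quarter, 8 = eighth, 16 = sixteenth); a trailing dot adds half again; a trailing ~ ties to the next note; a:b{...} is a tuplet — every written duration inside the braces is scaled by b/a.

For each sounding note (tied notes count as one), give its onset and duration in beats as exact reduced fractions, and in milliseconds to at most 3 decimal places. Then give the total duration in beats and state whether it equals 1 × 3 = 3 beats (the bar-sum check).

1) 0.0ms=0b +562.5ms=3/2b
2) 562.5ms=3/2b +562.5ms=3/2b
Σ=3b of 3 (160bpm 3/8) — PASS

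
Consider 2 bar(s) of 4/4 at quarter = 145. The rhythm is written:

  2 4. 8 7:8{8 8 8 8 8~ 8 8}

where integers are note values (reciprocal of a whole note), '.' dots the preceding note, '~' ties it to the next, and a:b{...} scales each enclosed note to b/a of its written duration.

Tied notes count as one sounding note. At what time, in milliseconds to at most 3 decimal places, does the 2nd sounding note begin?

1. 0.0ms @ 0 + 827.586ms (2)
2. 827.586ms @ 2 + 620.69ms (3/2)
3. 1448.276ms @ 7/2 + 206.897ms (1/2)
4. 1655.172ms @ 4 + 236.453ms (4/7)
5. 1891.626ms @ 32/7 + 236.453ms (4/7)
6. 2128.079ms @ 36/7 + 236.453ms (4/7)
7. 2364.532ms @ 40/7 + 236.453ms (4/7)
8. 2600.985ms @ 44/7 + 472.906ms (8/7)
9. 3073.892ms @ 52/7 + 236.453ms (4/7)

note 2 onset = 2b = 827.586ms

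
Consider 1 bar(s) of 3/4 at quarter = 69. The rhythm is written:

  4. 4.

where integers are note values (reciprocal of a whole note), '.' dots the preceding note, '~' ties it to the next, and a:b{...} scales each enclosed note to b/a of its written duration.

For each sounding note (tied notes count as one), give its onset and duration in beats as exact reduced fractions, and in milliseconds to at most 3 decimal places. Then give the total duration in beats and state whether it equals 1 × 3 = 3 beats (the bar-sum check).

1) 0.0ms=0b +1304.348ms=3/2b
2) 1304.348ms=3/2b +1304.348ms=3/2b
Σ=3b of 3 (69bpm 3/4) — PASS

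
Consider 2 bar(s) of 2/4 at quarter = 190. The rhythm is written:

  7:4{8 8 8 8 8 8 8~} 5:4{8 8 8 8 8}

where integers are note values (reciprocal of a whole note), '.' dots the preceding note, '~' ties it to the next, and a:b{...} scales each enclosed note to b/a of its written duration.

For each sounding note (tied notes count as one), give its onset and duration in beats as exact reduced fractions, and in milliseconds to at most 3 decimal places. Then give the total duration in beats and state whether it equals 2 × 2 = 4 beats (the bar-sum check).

1) 0.0ms=0b +90.226ms=2/7b
2) 90.226ms=2/7b +90.226ms=2/7b
3) 180.451ms=4/7b +90.226ms=2/7b
4) 270.677ms=6/7b +90.226ms=2/7b
5) 360.902ms=8/7b +90.226ms=2/7b
6) 451.128ms=10/7b +90.226ms=2/7b
7) 541.353ms=12/7b +216.541ms=24/35b
8) 757.895ms=12/5b +126.316ms=2/5b
9) 884.211ms=14/5b +126.316ms=2/5b
10) 1010.526ms=16/5b +126.316ms=2/5b
11) 1136.842ms=18/5b +126.316ms=2/5b
Σ=4b of 4 (190bpm 2/4) — PASS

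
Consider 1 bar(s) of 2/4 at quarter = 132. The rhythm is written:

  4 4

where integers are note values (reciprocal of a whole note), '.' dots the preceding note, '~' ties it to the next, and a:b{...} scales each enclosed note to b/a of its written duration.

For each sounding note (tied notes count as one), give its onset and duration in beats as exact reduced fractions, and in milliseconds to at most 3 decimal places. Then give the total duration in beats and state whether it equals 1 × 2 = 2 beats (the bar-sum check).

1) 0.0ms=0b +454.545ms=1b
2) 454.545ms=1b +454.545ms=1b
Σ=2b of 2 (132bpm 2/4) — PASS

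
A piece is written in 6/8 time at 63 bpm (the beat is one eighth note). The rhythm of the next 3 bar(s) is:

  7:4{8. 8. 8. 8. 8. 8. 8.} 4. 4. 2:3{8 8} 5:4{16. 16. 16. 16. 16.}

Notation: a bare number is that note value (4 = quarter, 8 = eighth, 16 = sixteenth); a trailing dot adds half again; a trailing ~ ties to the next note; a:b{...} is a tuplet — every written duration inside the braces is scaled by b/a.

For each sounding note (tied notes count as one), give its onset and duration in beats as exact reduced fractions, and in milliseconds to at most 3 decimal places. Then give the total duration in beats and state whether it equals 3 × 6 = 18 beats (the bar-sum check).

1) 0.0ms=0b +816.327ms=6/7b
2) 816.327ms=6/7b +816.327ms=6/7b
3) 1632.653ms=12/7b +816.327ms=6/7b
4) 2448.98ms=18/7b +816.327ms=6/7b
5) 3265.306ms=24/7b +816.327ms=6/7b
6) 4081.633ms=30/7b +816.327ms=6/7b
7) 4897.959ms=36/7b +816.327ms=6/7b
8) 5714.286ms=6b +2857.143ms=3b
9) 8571.429ms=9b +2857.143ms=3b
10) 11428.571ms=12b +1428.571ms=3/2b
11) 12857.143ms=27/2b +1428.571ms=3/2b
12) 14285.714ms=15b +571.429ms=3/5b
13) 14857.143ms=78/5b +571.429ms=3/5b
14) 15428.571ms=81/5b +571.429ms=3/5b
15) 16000.0ms=84/5b +571.429ms=3/5b
16) 16571.429ms=87/5b +571.429ms=3/5b
Σ=18b of 18 (63bpm 6/8) — PASS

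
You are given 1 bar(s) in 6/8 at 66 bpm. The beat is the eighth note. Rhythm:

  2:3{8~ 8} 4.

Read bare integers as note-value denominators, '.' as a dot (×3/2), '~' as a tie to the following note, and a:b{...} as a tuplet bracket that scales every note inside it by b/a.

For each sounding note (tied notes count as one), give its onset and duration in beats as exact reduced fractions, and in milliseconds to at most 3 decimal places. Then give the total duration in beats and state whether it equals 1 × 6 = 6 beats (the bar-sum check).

1) 0.0ms=0b +2727.273ms=3b
2) 2727.273ms=3b +2727.273ms=3b
Σ=6b of 6 (66bpm 6/8) — PASS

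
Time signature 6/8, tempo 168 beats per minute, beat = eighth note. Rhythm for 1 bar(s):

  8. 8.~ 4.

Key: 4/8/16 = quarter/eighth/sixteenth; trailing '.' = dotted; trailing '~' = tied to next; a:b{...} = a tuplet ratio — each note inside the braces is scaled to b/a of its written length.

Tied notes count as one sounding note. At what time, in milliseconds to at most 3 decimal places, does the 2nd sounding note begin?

1. 0.0ms @ 0 + 535.714ms (3/2)
2. 535.714ms @ 3/2 + 1607.143ms (9/2)

note 2 onset = 3/2b = 535.714ms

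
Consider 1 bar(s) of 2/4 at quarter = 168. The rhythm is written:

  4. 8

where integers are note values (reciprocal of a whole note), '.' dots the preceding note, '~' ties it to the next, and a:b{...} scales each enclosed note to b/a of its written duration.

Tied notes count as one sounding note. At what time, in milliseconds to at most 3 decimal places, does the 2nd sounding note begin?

1. 0.0ms @ 0 + 535.714ms (3/2)
2. 535.714ms @ 3/2 + 178.571ms (1/2)

note 2 onset = 3/2b = 535.714ms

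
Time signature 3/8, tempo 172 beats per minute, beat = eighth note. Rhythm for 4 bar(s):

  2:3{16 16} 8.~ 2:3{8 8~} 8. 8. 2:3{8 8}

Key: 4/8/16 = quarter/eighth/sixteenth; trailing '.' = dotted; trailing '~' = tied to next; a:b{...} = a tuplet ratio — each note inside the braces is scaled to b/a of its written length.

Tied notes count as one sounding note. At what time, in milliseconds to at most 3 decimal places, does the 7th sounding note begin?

note 7 onset = 21/2b = 3662.791ms

1. 0.0ms @ 0 + 261.628ms (3/4)
2. 261.628ms @ 3/4 + 261.628ms (3/4)
3. 523.256ms @ 3/2 + 1046.512ms (3)
4. 1569.767ms @ 9/2 + 1046.512ms (3)
5. 2616.279ms @ 15/2 + 523.256ms (3/2)
6. 3139.535ms @ 9 + 523.256ms (3/2)
7. 3662.791ms @ 21/2 + 523.256ms (3/2)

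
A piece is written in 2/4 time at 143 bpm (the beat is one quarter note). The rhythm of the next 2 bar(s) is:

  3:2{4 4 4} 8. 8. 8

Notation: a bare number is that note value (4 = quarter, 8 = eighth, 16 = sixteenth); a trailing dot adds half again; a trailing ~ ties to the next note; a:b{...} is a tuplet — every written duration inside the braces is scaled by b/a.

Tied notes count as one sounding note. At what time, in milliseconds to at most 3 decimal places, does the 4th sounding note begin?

note 4 onset = 2b = 839.161ms

1. 0.0ms @ 0 + 279.72ms (2/3)
2. 279.72ms @ 2/3 + 279.72ms (2/3)
3. 559.441ms @ 4/3 + 279.72ms (2/3)
4. 839.161ms @ 2 + 314.685ms (3/4)
5. 1153.846ms @ 11/4 + 314.685ms (3/4)
6. 1468.531ms @ 7/2 + 209.79ms (1/2)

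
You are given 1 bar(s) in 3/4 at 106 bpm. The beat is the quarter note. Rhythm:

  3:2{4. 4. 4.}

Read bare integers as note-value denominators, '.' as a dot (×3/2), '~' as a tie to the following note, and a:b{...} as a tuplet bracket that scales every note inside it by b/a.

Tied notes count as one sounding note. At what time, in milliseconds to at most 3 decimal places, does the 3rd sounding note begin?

note 3 onset = 2b = 1132.075ms

1. 0.0ms @ 0 + 566.038ms (1)
2. 566.038ms @ 1 + 566.038ms (1)
3. 1132.075ms @ 2 + 566.038ms (1)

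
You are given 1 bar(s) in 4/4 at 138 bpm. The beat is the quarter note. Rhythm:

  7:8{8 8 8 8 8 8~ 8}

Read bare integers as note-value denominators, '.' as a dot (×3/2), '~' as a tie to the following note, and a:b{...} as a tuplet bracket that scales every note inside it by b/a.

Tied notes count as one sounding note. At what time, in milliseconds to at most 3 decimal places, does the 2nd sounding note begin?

note 2 onset = 4/7b = 248.447ms

1. 0.0ms @ 0 + 248.447ms (4/7)
2. 248.447ms @ 4/7 + 248.447ms (4/7)
3. 496.894ms @ 8/7 + 248.447ms (4/7)
4. 745.342ms @ 12/7 + 248.447ms (4/7)
5. 993.789ms @ 16/7 + 248.447ms (4/7)
6. 1242.236ms @ 20/7 + 496.894ms (8/7)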